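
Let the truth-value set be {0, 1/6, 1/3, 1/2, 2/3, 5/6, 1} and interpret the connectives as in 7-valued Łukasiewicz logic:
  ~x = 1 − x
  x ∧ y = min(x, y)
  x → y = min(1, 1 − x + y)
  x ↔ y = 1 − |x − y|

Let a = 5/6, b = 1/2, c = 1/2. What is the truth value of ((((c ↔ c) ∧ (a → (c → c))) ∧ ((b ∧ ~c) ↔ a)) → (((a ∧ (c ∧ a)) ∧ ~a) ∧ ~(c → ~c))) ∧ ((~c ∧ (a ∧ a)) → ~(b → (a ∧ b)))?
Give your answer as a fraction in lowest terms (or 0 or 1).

c ↔ c = 1/2 ↔ 1/2 = 1
c → c = 1/2 → 1/2 = 1
a → (c → c) = 5/6 → 1 = 1
(c ↔ c) ∧ (a → (c → c)) = 1 ∧ 1 = 1
~c = ~1/2 = 1/2
b ∧ ~c = 1/2 ∧ 1/2 = 1/2
(b ∧ ~c) ↔ a = 1/2 ↔ 5/6 = 2/3
((c ↔ c) ∧ (a → (c → c))) ∧ ((b ∧ ~c) ↔ a) = 1 ∧ 2/3 = 2/3
c ∧ a = 1/2 ∧ 5/6 = 1/2
a ∧ (c ∧ a) = 5/6 ∧ 1/2 = 1/2
~a = ~5/6 = 1/6
(a ∧ (c ∧ a)) ∧ ~a = 1/2 ∧ 1/6 = 1/6
~c = ~1/2 = 1/2
c → ~c = 1/2 → 1/2 = 1
~(c → ~c) = ~1 = 0
((a ∧ (c ∧ a)) ∧ ~a) ∧ ~(c → ~c) = 1/6 ∧ 0 = 0
(((c ↔ c) ∧ (a → (c → c))) ∧ ((b ∧ ~c) ↔ a)) → (((a ∧ (c ∧ a)) ∧ ~a) ∧ ~(c → ~c)) = 2/3 → 0 = 1/3
~c = ~1/2 = 1/2
a ∧ a = 5/6 ∧ 5/6 = 5/6
~c ∧ (a ∧ a) = 1/2 ∧ 5/6 = 1/2
a ∧ b = 5/6 ∧ 1/2 = 1/2
b → (a ∧ b) = 1/2 → 1/2 = 1
~(b → (a ∧ b)) = ~1 = 0
(~c ∧ (a ∧ a)) → ~(b → (a ∧ b)) = 1/2 → 0 = 1/2
((((c ↔ c) ∧ (a → (c → c))) ∧ ((b ∧ ~c) ↔ a)) → (((a ∧ (c ∧ a)) ∧ ~a) ∧ ~(c → ~c))) ∧ ((~c ∧ (a ∧ a)) → ~(b → (a ∧ b))) = 1/3 ∧ 1/2 = 1/3

1/3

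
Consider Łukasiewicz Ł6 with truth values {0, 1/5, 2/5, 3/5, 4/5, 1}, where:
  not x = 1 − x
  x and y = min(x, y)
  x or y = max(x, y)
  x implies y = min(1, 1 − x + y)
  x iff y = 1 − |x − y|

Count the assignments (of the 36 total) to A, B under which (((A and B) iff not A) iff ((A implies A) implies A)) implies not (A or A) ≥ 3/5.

value 1: 16 assignments (counts)
value 4/5: 4 assignments (counts)
value 3/5: 8 assignments (counts)
value 2/5: 4 assignments
value 1/5: 3 assignments
value 0: 1 assignment
So 28 of the 36 assignments meet the threshold.

28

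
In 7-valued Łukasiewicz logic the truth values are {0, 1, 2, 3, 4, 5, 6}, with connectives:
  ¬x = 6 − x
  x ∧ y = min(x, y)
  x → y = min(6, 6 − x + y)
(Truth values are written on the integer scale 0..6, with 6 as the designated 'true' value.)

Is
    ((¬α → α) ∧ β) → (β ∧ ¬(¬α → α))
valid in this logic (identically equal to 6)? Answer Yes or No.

No

Counterexample: take α = 2, β = 3.
¬α = ¬2 = 4
¬α → α = 4 → 2 = 4
(¬α → α) ∧ β = 4 ∧ 3 = 3
¬α = ¬2 = 4
¬α → α = 4 → 2 = 4
¬(¬α → α) = ¬4 = 2
β ∧ ¬(¬α → α) = 3 ∧ 2 = 2
((¬α → α) ∧ β) → (β ∧ ¬(¬α → α)) = 3 → 2 = 5
This gives 5 ≠ 6.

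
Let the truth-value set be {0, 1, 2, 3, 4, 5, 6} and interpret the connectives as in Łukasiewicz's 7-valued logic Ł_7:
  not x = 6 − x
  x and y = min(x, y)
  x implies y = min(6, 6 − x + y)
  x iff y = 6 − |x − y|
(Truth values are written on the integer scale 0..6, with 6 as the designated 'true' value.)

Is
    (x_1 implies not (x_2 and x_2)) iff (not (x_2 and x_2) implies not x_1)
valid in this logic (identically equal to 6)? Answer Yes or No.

No

Counterexample: take x_1 = 1, x_2 = 0.
x_2 and x_2 = 0 and 0 = 0
not (x_2 and x_2) = not 0 = 6
x_1 implies not (x_2 and x_2) = 1 implies 6 = 6
x_2 and x_2 = 0 and 0 = 0
not (x_2 and x_2) = not 0 = 6
not x_1 = not 1 = 5
not (x_2 and x_2) implies not x_1 = 6 implies 5 = 5
(x_1 implies not (x_2 and x_2)) iff (not (x_2 and x_2) implies not x_1) = 6 iff 5 = 5
This gives 5 ≠ 6.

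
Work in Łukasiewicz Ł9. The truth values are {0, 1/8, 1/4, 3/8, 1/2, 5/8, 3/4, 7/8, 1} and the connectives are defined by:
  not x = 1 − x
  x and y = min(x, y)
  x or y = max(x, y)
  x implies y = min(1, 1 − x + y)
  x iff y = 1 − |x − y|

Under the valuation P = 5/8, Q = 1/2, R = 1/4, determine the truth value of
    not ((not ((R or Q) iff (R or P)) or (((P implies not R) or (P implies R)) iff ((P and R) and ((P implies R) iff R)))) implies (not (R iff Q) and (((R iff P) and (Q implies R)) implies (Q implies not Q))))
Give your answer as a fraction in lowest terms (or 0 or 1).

R or Q = 1/4 or 1/2 = 1/2
R or P = 1/4 or 5/8 = 5/8
(R or Q) iff (R or P) = 1/2 iff 5/8 = 7/8
not ((R or Q) iff (R or P)) = not 7/8 = 1/8
not R = not 1/4 = 3/4
P implies not R = 5/8 implies 3/4 = 1
P implies R = 5/8 implies 1/4 = 5/8
(P implies not R) or (P implies R) = 1 or 5/8 = 1
P and R = 5/8 and 1/4 = 1/4
P implies R = 5/8 implies 1/4 = 5/8
(P implies R) iff R = 5/8 iff 1/4 = 5/8
(P and R) and ((P implies R) iff R) = 1/4 and 5/8 = 1/4
((P implies not R) or (P implies R)) iff ((P and R) and ((P implies R) iff R)) = 1 iff 1/4 = 1/4
not ((R or Q) iff (R or P)) or (((P implies not R) or (P implies R)) iff ((P and R) and ((P implies R) iff R))) = 1/8 or 1/4 = 1/4
R iff Q = 1/4 iff 1/2 = 3/4
not (R iff Q) = not 3/4 = 1/4
R iff P = 1/4 iff 5/8 = 5/8
Q implies R = 1/2 implies 1/4 = 3/4
(R iff P) and (Q implies R) = 5/8 and 3/4 = 5/8
not Q = not 1/2 = 1/2
Q implies not Q = 1/2 implies 1/2 = 1
((R iff P) and (Q implies R)) implies (Q implies not Q) = 5/8 implies 1 = 1
not (R iff Q) and (((R iff P) and (Q implies R)) implies (Q implies not Q)) = 1/4 and 1 = 1/4
(not ((R or Q) iff (R or P)) or (((P implies not R) or (P implies R)) iff ((P and R) and ((P implies R) iff R)))) implies (not (R iff Q) and (((R iff P) and (Q implies R)) implies (Q implies not Q))) = 1/4 implies 1/4 = 1
not ((not ((R or Q) iff (R or P)) or (((P implies not R) or (P implies R)) iff ((P and R) and ((P implies R) iff R)))) implies (not (R iff Q) and (((R iff P) and (Q implies R)) implies (Q implies not Q)))) = not 1 = 0

0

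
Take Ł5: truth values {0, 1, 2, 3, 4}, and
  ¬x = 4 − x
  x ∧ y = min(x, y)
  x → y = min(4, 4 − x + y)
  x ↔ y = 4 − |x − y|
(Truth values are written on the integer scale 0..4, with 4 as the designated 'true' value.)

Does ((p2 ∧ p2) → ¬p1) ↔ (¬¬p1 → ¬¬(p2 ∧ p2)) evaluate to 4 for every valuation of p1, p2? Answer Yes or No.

Counterexample: take p1 = 1, p2 = 0.
p2 ∧ p2 = 0 ∧ 0 = 0
¬p1 = ¬1 = 3
(p2 ∧ p2) → ¬p1 = 0 → 3 = 4
¬p1 = ¬1 = 3
¬¬p1 = ¬3 = 1
p2 ∧ p2 = 0 ∧ 0 = 0
¬(p2 ∧ p2) = ¬0 = 4
¬¬(p2 ∧ p2) = ¬4 = 0
¬¬p1 → ¬¬(p2 ∧ p2) = 1 → 0 = 3
((p2 ∧ p2) → ¬p1) ↔ (¬¬p1 → ¬¬(p2 ∧ p2)) = 4 ↔ 3 = 3
This gives 3 ≠ 4.

No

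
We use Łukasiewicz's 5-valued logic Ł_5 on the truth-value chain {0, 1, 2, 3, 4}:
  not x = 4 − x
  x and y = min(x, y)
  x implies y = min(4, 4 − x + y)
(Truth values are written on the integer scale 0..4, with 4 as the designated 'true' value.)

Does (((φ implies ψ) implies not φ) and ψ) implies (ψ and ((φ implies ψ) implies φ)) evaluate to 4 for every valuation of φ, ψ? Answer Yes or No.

No

Counterexample: take φ = 0, ψ = 1.
φ implies ψ = 0 implies 1 = 4
not φ = not 0 = 4
(φ implies ψ) implies not φ = 4 implies 4 = 4
((φ implies ψ) implies not φ) and ψ = 4 and 1 = 1
φ implies ψ = 0 implies 1 = 4
(φ implies ψ) implies φ = 4 implies 0 = 0
ψ and ((φ implies ψ) implies φ) = 1 and 0 = 0
(((φ implies ψ) implies not φ) and ψ) implies (ψ and ((φ implies ψ) implies φ)) = 1 implies 0 = 3
This gives 3 ≠ 4.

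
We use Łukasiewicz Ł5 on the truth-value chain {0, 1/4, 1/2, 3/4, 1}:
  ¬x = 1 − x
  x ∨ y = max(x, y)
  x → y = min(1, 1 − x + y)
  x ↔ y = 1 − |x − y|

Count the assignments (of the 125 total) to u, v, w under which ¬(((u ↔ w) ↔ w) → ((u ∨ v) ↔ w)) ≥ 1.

value 1: 5 assignments (counts)
value 3/4: 6 assignments
value 1/2: 13 assignments
value 1/4: 24 assignments
value 0: 77 assignments
So 5 of the 125 assignments meet the threshold.

5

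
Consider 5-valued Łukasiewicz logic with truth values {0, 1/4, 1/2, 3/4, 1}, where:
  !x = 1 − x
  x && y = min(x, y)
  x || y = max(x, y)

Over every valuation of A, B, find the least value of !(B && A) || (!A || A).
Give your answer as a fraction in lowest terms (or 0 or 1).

Take A = 1/2, B = 1/2:
B && A = 1/2 && 1/2 = 1/2
!(B && A) = !1/2 = 1/2
!A = !1/2 = 1/2
!A || A = 1/2 || 1/2 = 1/2
!(B && A) || (!A || A) = 1/2 || 1/2 = 1/2
No assignment yields a value below 1/2, so this is the minimum.

1/2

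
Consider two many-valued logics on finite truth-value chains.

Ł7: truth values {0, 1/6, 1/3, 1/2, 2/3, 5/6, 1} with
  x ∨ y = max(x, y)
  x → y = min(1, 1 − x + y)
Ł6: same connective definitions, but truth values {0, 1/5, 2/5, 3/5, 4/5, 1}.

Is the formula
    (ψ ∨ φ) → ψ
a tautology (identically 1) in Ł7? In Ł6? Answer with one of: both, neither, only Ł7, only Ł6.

neither

In Ł7: at φ = 1/6, ψ = 0 the value is 5/6 — not a tautology.
In Ł6: at φ = 1/5, ψ = 0 the value is 4/5 — not a tautology.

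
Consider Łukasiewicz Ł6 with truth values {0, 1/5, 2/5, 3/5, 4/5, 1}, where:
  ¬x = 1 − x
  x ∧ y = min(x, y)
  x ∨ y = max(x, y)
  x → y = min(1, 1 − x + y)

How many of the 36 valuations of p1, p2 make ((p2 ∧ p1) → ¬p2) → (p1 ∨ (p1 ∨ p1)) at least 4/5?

16

value 1: 11 assignments (counts)
value 4/5: 5 assignments (counts)
value 3/5: 4 assignments
value 2/5: 5 assignments
value 1/5: 5 assignments
value 0: 6 assignments
So 16 of the 36 assignments meet the threshold.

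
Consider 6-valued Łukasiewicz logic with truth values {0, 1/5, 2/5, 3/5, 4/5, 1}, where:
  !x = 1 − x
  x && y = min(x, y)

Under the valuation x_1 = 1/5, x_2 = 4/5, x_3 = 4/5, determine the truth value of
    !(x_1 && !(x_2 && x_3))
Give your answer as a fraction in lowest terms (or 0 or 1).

x_2 && x_3 = 4/5 && 4/5 = 4/5
!(x_2 && x_3) = !4/5 = 1/5
x_1 && !(x_2 && x_3) = 1/5 && 1/5 = 1/5
!(x_1 && !(x_2 && x_3)) = !1/5 = 4/5

4/5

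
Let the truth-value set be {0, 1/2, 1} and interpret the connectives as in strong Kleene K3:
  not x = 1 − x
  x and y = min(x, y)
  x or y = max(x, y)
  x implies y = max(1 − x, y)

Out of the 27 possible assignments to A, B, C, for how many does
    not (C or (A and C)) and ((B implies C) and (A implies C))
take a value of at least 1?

1

value 1: 1 assignment (counts)
value 1/2: 12 assignments
value 0: 14 assignments
So 1 of the 27 assignments meets the threshold.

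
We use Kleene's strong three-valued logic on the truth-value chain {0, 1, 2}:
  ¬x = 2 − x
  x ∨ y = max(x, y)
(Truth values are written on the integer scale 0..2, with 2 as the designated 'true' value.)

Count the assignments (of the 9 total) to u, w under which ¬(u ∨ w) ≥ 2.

u = 0, w = 0 ↦ 2  ≥
u = 0, w = 1 ↦ 1  <
u = 0, w = 2 ↦ 0  <
u = 1, w = 0 ↦ 1  <
u = 1, w = 1 ↦ 1  <
u = 1, w = 2 ↦ 0  <
u = 2, w = 0 ↦ 0  <
u = 2, w = 1 ↦ 0  <
u = 2, w = 2 ↦ 0  <
So 1 of the 9 assignments meets the threshold.

1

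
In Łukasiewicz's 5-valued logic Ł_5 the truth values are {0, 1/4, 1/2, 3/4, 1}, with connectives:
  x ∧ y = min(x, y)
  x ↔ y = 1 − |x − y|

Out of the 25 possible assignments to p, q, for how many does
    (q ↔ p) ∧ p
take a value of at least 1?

1

value 1: 1 assignment (counts)
value 3/4: 4 assignments
value 1/2: 7 assignments
value 1/4: 7 assignments
value 0: 6 assignments
So 1 of the 25 assignments meets the threshold.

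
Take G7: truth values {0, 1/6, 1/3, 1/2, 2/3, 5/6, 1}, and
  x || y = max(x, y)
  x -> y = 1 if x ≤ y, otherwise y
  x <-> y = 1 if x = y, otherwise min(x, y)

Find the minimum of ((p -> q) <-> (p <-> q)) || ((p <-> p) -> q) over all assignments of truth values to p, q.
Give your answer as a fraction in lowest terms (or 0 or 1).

Take p = 0, q = 1/6:
p -> q = 0 -> 1/6 = 1
p <-> q = 0 <-> 1/6 = 0
(p -> q) <-> (p <-> q) = 1 <-> 0 = 0
p <-> p = 0 <-> 0 = 1
(p <-> p) -> q = 1 -> 1/6 = 1/6
((p -> q) <-> (p <-> q)) || ((p <-> p) -> q) = 0 || 1/6 = 1/6
No assignment yields a value below 1/6, so this is the minimum.

1/6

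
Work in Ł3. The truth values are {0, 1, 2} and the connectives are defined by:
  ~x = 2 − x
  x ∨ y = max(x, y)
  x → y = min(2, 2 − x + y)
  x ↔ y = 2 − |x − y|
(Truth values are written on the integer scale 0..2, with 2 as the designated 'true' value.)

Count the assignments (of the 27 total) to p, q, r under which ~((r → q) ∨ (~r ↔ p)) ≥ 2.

1

value 2: 1 assignment (counts)
value 1: 5 assignments
value 0: 21 assignments
So 1 of the 27 assignments meets the threshold.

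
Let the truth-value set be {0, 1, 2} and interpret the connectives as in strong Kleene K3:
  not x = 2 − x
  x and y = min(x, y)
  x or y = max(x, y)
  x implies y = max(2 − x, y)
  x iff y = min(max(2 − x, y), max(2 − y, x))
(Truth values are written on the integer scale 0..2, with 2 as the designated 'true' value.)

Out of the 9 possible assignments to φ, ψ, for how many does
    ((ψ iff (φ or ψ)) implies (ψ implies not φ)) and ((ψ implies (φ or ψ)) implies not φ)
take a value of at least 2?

3

φ = 0, ψ = 0 ↦ 2  ≥
φ = 0, ψ = 1 ↦ 2  ≥
φ = 0, ψ = 2 ↦ 2  ≥
φ = 1, ψ = 0 ↦ 1  <
φ = 1, ψ = 1 ↦ 1  <
φ = 1, ψ = 2 ↦ 1  <
φ = 2, ψ = 0 ↦ 0  <
φ = 2, ψ = 1 ↦ 0  <
φ = 2, ψ = 2 ↦ 0  <
So 3 of the 9 assignments meet the threshold.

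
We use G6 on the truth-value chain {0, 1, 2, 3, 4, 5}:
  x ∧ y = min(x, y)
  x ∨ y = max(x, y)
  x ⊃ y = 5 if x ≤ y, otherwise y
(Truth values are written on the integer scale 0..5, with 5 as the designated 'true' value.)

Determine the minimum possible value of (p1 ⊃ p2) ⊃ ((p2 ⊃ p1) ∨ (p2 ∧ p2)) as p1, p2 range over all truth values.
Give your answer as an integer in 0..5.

Take p1 = 0, p2 = 1:
p1 ⊃ p2 = 0 ⊃ 1 = 5
p2 ⊃ p1 = 1 ⊃ 0 = 0
p2 ∧ p2 = 1 ∧ 1 = 1
(p2 ⊃ p1) ∨ (p2 ∧ p2) = 0 ∨ 1 = 1
(p1 ⊃ p2) ⊃ ((p2 ⊃ p1) ∨ (p2 ∧ p2)) = 5 ⊃ 1 = 1
No assignment yields a value below 1, so this is the minimum.

1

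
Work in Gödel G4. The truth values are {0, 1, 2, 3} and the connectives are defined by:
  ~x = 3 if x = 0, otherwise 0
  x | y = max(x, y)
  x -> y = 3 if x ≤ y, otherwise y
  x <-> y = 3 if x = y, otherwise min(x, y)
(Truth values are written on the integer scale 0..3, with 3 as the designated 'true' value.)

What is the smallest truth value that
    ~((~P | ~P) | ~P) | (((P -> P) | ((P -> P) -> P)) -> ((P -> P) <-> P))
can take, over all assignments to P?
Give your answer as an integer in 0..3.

Take P = 0:
~P = ~0 = 3
~P = ~0 = 3
~P | ~P = 3 | 3 = 3
~P = ~0 = 3
(~P | ~P) | ~P = 3 | 3 = 3
~((~P | ~P) | ~P) = ~3 = 0
P -> P = 0 -> 0 = 3
P -> P = 0 -> 0 = 3
(P -> P) -> P = 3 -> 0 = 0
(P -> P) | ((P -> P) -> P) = 3 | 0 = 3
P -> P = 0 -> 0 = 3
(P -> P) <-> P = 3 <-> 0 = 0
((P -> P) | ((P -> P) -> P)) -> ((P -> P) <-> P) = 3 -> 0 = 0
~((~P | ~P) | ~P) | (((P -> P) | ((P -> P) -> P)) -> ((P -> P) <-> P)) = 0 | 0 = 0
No assignment yields a value below 0, so this is the minimum.

0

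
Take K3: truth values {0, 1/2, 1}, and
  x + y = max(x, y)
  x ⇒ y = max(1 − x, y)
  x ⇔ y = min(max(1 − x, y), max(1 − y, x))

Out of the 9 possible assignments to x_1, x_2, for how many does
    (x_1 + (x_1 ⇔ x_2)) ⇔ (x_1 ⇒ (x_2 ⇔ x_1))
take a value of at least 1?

x_1 = 0, x_2 = 0 ↦ 1  ≥
x_1 = 0, x_2 = 1/2 ↦ 1/2  <
x_1 = 0, x_2 = 1 ↦ 0  <
x_1 = 1/2, x_2 = 0 ↦ 1/2  <
x_1 = 1/2, x_2 = 1/2 ↦ 1/2  <
x_1 = 1/2, x_2 = 1 ↦ 1/2  <
x_1 = 1, x_2 = 0 ↦ 0  <
x_1 = 1, x_2 = 1/2 ↦ 1/2  <
x_1 = 1, x_2 = 1 ↦ 1  ≥
So 2 of the 9 assignments meet the threshold.

2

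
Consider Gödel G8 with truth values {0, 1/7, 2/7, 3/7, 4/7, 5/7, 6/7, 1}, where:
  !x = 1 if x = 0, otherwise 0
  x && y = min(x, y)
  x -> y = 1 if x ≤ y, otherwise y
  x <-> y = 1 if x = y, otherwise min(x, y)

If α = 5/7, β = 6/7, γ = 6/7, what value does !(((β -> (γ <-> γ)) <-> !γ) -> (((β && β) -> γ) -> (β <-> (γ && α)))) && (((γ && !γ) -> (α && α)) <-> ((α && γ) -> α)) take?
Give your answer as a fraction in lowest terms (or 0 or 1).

γ <-> γ = 6/7 <-> 6/7 = 1
β -> (γ <-> γ) = 6/7 -> 1 = 1
!γ = !6/7 = 0
(β -> (γ <-> γ)) <-> !γ = 1 <-> 0 = 0
β && β = 6/7 && 6/7 = 6/7
(β && β) -> γ = 6/7 -> 6/7 = 1
γ && α = 6/7 && 5/7 = 5/7
β <-> (γ && α) = 6/7 <-> 5/7 = 5/7
((β && β) -> γ) -> (β <-> (γ && α)) = 1 -> 5/7 = 5/7
((β -> (γ <-> γ)) <-> !γ) -> (((β && β) -> γ) -> (β <-> (γ && α))) = 0 -> 5/7 = 1
!(((β -> (γ <-> γ)) <-> !γ) -> (((β && β) -> γ) -> (β <-> (γ && α)))) = !1 = 0
!γ = !6/7 = 0
γ && !γ = 6/7 && 0 = 0
α && α = 5/7 && 5/7 = 5/7
(γ && !γ) -> (α && α) = 0 -> 5/7 = 1
α && γ = 5/7 && 6/7 = 5/7
(α && γ) -> α = 5/7 -> 5/7 = 1
((γ && !γ) -> (α && α)) <-> ((α && γ) -> α) = 1 <-> 1 = 1
!(((β -> (γ <-> γ)) <-> !γ) -> (((β && β) -> γ) -> (β <-> (γ && α)))) && (((γ && !γ) -> (α && α)) <-> ((α && γ) -> α)) = 0 && 1 = 0

0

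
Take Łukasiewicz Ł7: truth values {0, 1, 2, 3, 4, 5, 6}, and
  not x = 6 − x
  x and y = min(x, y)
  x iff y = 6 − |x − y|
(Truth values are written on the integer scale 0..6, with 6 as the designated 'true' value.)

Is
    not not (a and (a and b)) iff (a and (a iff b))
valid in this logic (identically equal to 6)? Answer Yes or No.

No

Counterexample: take a = 1, b = 0.
a and b = 1 and 0 = 0
a and (a and b) = 1 and 0 = 0
not (a and (a and b)) = not 0 = 6
not not (a and (a and b)) = not 6 = 0
a iff b = 1 iff 0 = 5
a and (a iff b) = 1 and 5 = 1
not not (a and (a and b)) iff (a and (a iff b)) = 0 iff 1 = 5
This gives 5 ≠ 6.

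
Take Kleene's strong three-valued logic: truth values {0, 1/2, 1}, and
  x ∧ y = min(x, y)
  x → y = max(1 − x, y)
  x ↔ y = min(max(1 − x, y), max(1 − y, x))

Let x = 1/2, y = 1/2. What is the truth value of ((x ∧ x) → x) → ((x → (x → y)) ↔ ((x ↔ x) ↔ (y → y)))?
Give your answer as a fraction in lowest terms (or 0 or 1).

x ∧ x = 1/2 ∧ 1/2 = 1/2
(x ∧ x) → x = 1/2 → 1/2 = 1/2
x → y = 1/2 → 1/2 = 1/2
x → (x → y) = 1/2 → 1/2 = 1/2
x ↔ x = 1/2 ↔ 1/2 = 1/2
y → y = 1/2 → 1/2 = 1/2
(x ↔ x) ↔ (y → y) = 1/2 ↔ 1/2 = 1/2
(x → (x → y)) ↔ ((x ↔ x) ↔ (y → y)) = 1/2 ↔ 1/2 = 1/2
((x ∧ x) → x) → ((x → (x → y)) ↔ ((x ↔ x) ↔ (y → y))) = 1/2 → 1/2 = 1/2

1/2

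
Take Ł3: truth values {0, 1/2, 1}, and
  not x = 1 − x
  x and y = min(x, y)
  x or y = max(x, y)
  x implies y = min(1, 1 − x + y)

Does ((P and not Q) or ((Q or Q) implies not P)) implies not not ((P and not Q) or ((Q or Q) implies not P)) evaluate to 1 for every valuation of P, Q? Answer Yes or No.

Yes

P = 0, Q = 0 ↦ 1
P = 0, Q = 1/2 ↦ 1
P = 0, Q = 1 ↦ 1
P = 1/2, Q = 0 ↦ 1
P = 1/2, Q = 1/2 ↦ 1
P = 1/2, Q = 1 ↦ 1
P = 1, Q = 0 ↦ 1
P = 1, Q = 1/2 ↦ 1
P = 1, Q = 1 ↦ 1
Every assignment gives a value ≥ 1.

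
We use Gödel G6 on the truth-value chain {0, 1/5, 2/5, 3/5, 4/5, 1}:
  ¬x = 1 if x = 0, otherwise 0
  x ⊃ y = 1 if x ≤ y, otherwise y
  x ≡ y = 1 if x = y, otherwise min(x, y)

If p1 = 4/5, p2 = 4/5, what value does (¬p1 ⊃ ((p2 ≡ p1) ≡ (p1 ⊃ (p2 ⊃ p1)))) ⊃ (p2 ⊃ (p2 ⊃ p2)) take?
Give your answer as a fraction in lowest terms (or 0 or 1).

¬p1 = ¬4/5 = 0
p2 ≡ p1 = 4/5 ≡ 4/5 = 1
p2 ⊃ p1 = 4/5 ⊃ 4/5 = 1
p1 ⊃ (p2 ⊃ p1) = 4/5 ⊃ 1 = 1
(p2 ≡ p1) ≡ (p1 ⊃ (p2 ⊃ p1)) = 1 ≡ 1 = 1
¬p1 ⊃ ((p2 ≡ p1) ≡ (p1 ⊃ (p2 ⊃ p1))) = 0 ⊃ 1 = 1
p2 ⊃ p2 = 4/5 ⊃ 4/5 = 1
p2 ⊃ (p2 ⊃ p2) = 4/5 ⊃ 1 = 1
(¬p1 ⊃ ((p2 ≡ p1) ≡ (p1 ⊃ (p2 ⊃ p1)))) ⊃ (p2 ⊃ (p2 ⊃ p2)) = 1 ⊃ 1 = 1

1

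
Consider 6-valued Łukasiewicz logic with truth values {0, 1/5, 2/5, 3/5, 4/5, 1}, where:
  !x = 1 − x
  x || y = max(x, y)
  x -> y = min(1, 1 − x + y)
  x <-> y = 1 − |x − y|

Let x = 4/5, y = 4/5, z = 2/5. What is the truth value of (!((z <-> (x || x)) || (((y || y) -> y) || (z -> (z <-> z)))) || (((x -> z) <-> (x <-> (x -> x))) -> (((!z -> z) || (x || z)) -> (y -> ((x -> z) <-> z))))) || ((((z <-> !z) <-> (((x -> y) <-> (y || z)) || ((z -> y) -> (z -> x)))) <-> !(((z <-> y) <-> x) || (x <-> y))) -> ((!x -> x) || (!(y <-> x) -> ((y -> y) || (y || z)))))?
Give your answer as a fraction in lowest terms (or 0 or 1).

x || x = 4/5 || 4/5 = 4/5
z <-> (x || x) = 2/5 <-> 4/5 = 3/5
y || y = 4/5 || 4/5 = 4/5
(y || y) -> y = 4/5 -> 4/5 = 1
z <-> z = 2/5 <-> 2/5 = 1
z -> (z <-> z) = 2/5 -> 1 = 1
((y || y) -> y) || (z -> (z <-> z)) = 1 || 1 = 1
(z <-> (x || x)) || (((y || y) -> y) || (z -> (z <-> z))) = 3/5 || 1 = 1
!((z <-> (x || x)) || (((y || y) -> y) || (z -> (z <-> z)))) = !1 = 0
x -> z = 4/5 -> 2/5 = 3/5
x -> x = 4/5 -> 4/5 = 1
x <-> (x -> x) = 4/5 <-> 1 = 4/5
(x -> z) <-> (x <-> (x -> x)) = 3/5 <-> 4/5 = 4/5
!z = !2/5 = 3/5
!z -> z = 3/5 -> 2/5 = 4/5
x || z = 4/5 || 2/5 = 4/5
(!z -> z) || (x || z) = 4/5 || 4/5 = 4/5
x -> z = 4/5 -> 2/5 = 3/5
(x -> z) <-> z = 3/5 <-> 2/5 = 4/5
y -> ((x -> z) <-> z) = 4/5 -> 4/5 = 1
((!z -> z) || (x || z)) -> (y -> ((x -> z) <-> z)) = 4/5 -> 1 = 1
((x -> z) <-> (x <-> (x -> x))) -> (((!z -> z) || (x || z)) -> (y -> ((x -> z) <-> z))) = 4/5 -> 1 = 1
!((z <-> (x || x)) || (((y || y) -> y) || (z -> (z <-> z)))) || (((x -> z) <-> (x <-> (x -> x))) -> (((!z -> z) || (x || z)) -> (y -> ((x -> z) <-> z)))) = 0 || 1 = 1
!z = !2/5 = 3/5
z <-> !z = 2/5 <-> 3/5 = 4/5
x -> y = 4/5 -> 4/5 = 1
y || z = 4/5 || 2/5 = 4/5
(x -> y) <-> (y || z) = 1 <-> 4/5 = 4/5
z -> y = 2/5 -> 4/5 = 1
z -> x = 2/5 -> 4/5 = 1
(z -> y) -> (z -> x) = 1 -> 1 = 1
((x -> y) <-> (y || z)) || ((z -> y) -> (z -> x)) = 4/5 || 1 = 1
(z <-> !z) <-> (((x -> y) <-> (y || z)) || ((z -> y) -> (z -> x))) = 4/5 <-> 1 = 4/5
z <-> y = 2/5 <-> 4/5 = 3/5
(z <-> y) <-> x = 3/5 <-> 4/5 = 4/5
x <-> y = 4/5 <-> 4/5 = 1
((z <-> y) <-> x) || (x <-> y) = 4/5 || 1 = 1
!(((z <-> y) <-> x) || (x <-> y)) = !1 = 0
((z <-> !z) <-> (((x -> y) <-> (y || z)) || ((z -> y) -> (z -> x)))) <-> !(((z <-> y) <-> x) || (x <-> y)) = 4/5 <-> 0 = 1/5
!x = !4/5 = 1/5
!x -> x = 1/5 -> 4/5 = 1
y <-> x = 4/5 <-> 4/5 = 1
!(y <-> x) = !1 = 0
y -> y = 4/5 -> 4/5 = 1
y || z = 4/5 || 2/5 = 4/5
(y -> y) || (y || z) = 1 || 4/5 = 1
!(y <-> x) -> ((y -> y) || (y || z)) = 0 -> 1 = 1
(!x -> x) || (!(y <-> x) -> ((y -> y) || (y || z))) = 1 || 1 = 1
(((z <-> !z) <-> (((x -> y) <-> (y || z)) || ((z -> y) -> (z -> x)))) <-> !(((z <-> y) <-> x) || (x <-> y))) -> ((!x -> x) || (!(y <-> x) -> ((y -> y) || (y || z)))) = 1/5 -> 1 = 1
(!((z <-> (x || x)) || (((y || y) -> y) || (z -> (z <-> z)))) || (((x -> z) <-> (x <-> (x -> x))) -> (((!z -> z) || (x || z)) -> (y -> ((x -> z) <-> z))))) || ((((z <-> !z) <-> (((x -> y) <-> (y || z)) || ((z -> y) -> (z -> x)))) <-> !(((z <-> y) <-> x) || (x <-> y))) -> ((!x -> x) || (!(y <-> x) -> ((y -> y) || (y || z))))) = 1 || 1 = 1

1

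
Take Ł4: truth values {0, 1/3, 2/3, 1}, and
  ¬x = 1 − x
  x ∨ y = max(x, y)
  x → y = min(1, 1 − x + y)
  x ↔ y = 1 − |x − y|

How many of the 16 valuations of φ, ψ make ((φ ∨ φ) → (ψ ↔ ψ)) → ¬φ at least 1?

φ = 0, ψ = 0 ↦ 1  ≥
φ = 0, ψ = 1/3 ↦ 1  ≥
φ = 0, ψ = 2/3 ↦ 1  ≥
φ = 0, ψ = 1 ↦ 1  ≥
φ = 1/3, ψ = 0 ↦ 2/3  <
φ = 1/3, ψ = 1/3 ↦ 2/3  <
φ = 1/3, ψ = 2/3 ↦ 2/3  <
φ = 1/3, ψ = 1 ↦ 2/3  <
φ = 2/3, ψ = 0 ↦ 1/3  <
φ = 2/3, ψ = 1/3 ↦ 1/3  <
φ = 2/3, ψ = 2/3 ↦ 1/3  <
φ = 2/3, ψ = 1 ↦ 1/3  <
φ = 1, ψ = 0 ↦ 0  <
φ = 1, ψ = 1/3 ↦ 0  <
φ = 1, ψ = 2/3 ↦ 0  <
φ = 1, ψ = 1 ↦ 0  <
So 4 of the 16 assignments meet the threshold.

4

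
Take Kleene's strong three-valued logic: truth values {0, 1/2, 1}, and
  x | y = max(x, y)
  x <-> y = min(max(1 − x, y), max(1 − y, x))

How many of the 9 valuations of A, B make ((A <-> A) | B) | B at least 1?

A = 0, B = 0 ↦ 1  ≥
A = 0, B = 1/2 ↦ 1  ≥
A = 0, B = 1 ↦ 1  ≥
A = 1/2, B = 0 ↦ 1/2  <
A = 1/2, B = 1/2 ↦ 1/2  <
A = 1/2, B = 1 ↦ 1  ≥
A = 1, B = 0 ↦ 1  ≥
A = 1, B = 1/2 ↦ 1  ≥
A = 1, B = 1 ↦ 1  ≥
So 7 of the 9 assignments meet the threshold.

7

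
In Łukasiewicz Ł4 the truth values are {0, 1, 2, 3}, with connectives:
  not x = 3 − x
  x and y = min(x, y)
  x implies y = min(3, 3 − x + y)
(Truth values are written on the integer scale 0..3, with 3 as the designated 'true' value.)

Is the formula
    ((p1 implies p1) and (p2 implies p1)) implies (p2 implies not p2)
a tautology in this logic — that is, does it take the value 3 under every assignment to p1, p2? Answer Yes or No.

No

Counterexample: take p1 = 1, p2 = 3.
p1 implies p1 = 1 implies 1 = 3
p2 implies p1 = 3 implies 1 = 1
(p1 implies p1) and (p2 implies p1) = 3 and 1 = 1
not p2 = not 3 = 0
p2 implies not p2 = 3 implies 0 = 0
((p1 implies p1) and (p2 implies p1)) implies (p2 implies not p2) = 1 implies 0 = 2
This gives 2 ≠ 3.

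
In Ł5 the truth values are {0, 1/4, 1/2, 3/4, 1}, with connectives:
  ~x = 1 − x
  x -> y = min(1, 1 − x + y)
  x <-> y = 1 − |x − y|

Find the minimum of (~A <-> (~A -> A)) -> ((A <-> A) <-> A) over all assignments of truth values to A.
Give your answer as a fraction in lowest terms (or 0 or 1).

Take A = 1/4:
~A = ~1/4 = 3/4
~A = ~1/4 = 3/4
~A -> A = 3/4 -> 1/4 = 1/2
~A <-> (~A -> A) = 3/4 <-> 1/2 = 3/4
A <-> A = 1/4 <-> 1/4 = 1
(A <-> A) <-> A = 1 <-> 1/4 = 1/4
(~A <-> (~A -> A)) -> ((A <-> A) <-> A) = 3/4 -> 1/4 = 1/2
No assignment yields a value below 1/2, so this is the minimum.

1/2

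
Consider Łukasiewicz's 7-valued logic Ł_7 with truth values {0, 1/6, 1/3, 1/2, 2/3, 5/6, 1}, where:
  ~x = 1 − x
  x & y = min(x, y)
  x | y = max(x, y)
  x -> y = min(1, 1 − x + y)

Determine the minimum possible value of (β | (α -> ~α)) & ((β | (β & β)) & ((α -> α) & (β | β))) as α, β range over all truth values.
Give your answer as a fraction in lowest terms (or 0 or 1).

0

Take α = 0, β = 0:
~α = ~0 = 1
α -> ~α = 0 -> 1 = 1
β | (α -> ~α) = 0 | 1 = 1
β & β = 0 & 0 = 0
β | (β & β) = 0 | 0 = 0
α -> α = 0 -> 0 = 1
β | β = 0 | 0 = 0
(α -> α) & (β | β) = 1 & 0 = 0
(β | (β & β)) & ((α -> α) & (β | β)) = 0 & 0 = 0
(β | (α -> ~α)) & ((β | (β & β)) & ((α -> α) & (β | β))) = 1 & 0 = 0
No assignment yields a value below 0, so this is the minimum.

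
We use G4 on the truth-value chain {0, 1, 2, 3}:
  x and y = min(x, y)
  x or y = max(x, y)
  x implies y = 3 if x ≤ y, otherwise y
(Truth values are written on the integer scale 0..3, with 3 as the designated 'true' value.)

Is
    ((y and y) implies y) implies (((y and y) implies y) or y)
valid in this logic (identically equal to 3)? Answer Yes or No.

y = 0 ↦ 3
y = 1 ↦ 3
y = 2 ↦ 3
y = 3 ↦ 3
Every assignment gives a value ≥ 3.

Yes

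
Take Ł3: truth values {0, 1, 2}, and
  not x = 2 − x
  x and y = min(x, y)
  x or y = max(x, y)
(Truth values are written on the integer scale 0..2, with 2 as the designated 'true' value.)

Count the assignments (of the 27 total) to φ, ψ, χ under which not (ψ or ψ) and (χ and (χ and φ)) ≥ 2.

1

value 2: 1 assignment (counts)
value 1: 7 assignments
value 0: 19 assignments
So 1 of the 27 assignments meets the threshold.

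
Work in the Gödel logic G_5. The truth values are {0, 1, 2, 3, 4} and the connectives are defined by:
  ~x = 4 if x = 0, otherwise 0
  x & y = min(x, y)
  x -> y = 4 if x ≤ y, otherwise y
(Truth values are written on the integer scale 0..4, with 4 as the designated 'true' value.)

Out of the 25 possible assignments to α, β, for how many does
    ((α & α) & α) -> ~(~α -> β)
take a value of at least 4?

5

value 4: 5 assignments (counts)
value 0: 20 assignments
So 5 of the 25 assignments meet the threshold.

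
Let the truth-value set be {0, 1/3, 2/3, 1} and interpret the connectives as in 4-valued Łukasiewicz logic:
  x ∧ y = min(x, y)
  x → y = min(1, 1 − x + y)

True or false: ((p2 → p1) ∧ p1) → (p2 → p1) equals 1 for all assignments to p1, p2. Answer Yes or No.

Yes

p1 = 0, p2 = 0 ↦ 1
p1 = 0, p2 = 1/3 ↦ 1
p1 = 0, p2 = 2/3 ↦ 1
p1 = 0, p2 = 1 ↦ 1
p1 = 1/3, p2 = 0 ↦ 1
p1 = 1/3, p2 = 1/3 ↦ 1
p1 = 1/3, p2 = 2/3 ↦ 1
p1 = 1/3, p2 = 1 ↦ 1
p1 = 2/3, p2 = 0 ↦ 1
p1 = 2/3, p2 = 1/3 ↦ 1
p1 = 2/3, p2 = 2/3 ↦ 1
p1 = 2/3, p2 = 1 ↦ 1
p1 = 1, p2 = 0 ↦ 1
p1 = 1, p2 = 1/3 ↦ 1
p1 = 1, p2 = 2/3 ↦ 1
p1 = 1, p2 = 1 ↦ 1
Every assignment gives a value ≥ 1.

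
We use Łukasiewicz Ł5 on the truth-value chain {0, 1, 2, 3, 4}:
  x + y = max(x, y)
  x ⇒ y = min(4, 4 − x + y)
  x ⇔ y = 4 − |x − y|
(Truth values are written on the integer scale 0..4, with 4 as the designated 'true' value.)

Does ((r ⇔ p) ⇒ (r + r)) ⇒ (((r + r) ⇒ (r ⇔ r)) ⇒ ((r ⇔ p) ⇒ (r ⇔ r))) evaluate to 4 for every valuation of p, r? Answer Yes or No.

Yes

At p = 3, r = 4, for instance:
r ⇔ p = 4 ⇔ 3 = 3
r + r = 4 + 4 = 4
(r ⇔ p) ⇒ (r + r) = 3 ⇒ 4 = 4
r ⇔ r = 4 ⇔ 4 = 4
(r + r) ⇒ (r ⇔ r) = 4 ⇒ 4 = 4
(r ⇔ p) ⇒ (r ⇔ r) = 3 ⇒ 4 = 4
((r + r) ⇒ (r ⇔ r)) ⇒ ((r ⇔ p) ⇒ (r ⇔ r)) = 4 ⇒ 4 = 4
((r ⇔ p) ⇒ (r + r)) ⇒ (((r + r) ⇒ (r ⇔ r)) ⇒ ((r ⇔ p) ⇒ (r ⇔ r))) = 4 ⇒ 4 = 4
and checking the remaining 24 assignments likewise gives ≥ 4 in every case.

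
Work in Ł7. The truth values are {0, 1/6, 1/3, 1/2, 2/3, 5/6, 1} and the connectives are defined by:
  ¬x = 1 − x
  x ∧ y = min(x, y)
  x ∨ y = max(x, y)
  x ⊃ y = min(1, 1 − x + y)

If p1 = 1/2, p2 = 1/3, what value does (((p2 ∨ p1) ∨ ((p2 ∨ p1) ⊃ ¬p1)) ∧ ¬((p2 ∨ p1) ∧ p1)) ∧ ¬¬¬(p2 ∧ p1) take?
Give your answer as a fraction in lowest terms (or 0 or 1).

p2 ∨ p1 = 1/3 ∨ 1/2 = 1/2
p2 ∨ p1 = 1/3 ∨ 1/2 = 1/2
¬p1 = ¬1/2 = 1/2
(p2 ∨ p1) ⊃ ¬p1 = 1/2 ⊃ 1/2 = 1
(p2 ∨ p1) ∨ ((p2 ∨ p1) ⊃ ¬p1) = 1/2 ∨ 1 = 1
p2 ∨ p1 = 1/3 ∨ 1/2 = 1/2
(p2 ∨ p1) ∧ p1 = 1/2 ∧ 1/2 = 1/2
¬((p2 ∨ p1) ∧ p1) = ¬1/2 = 1/2
((p2 ∨ p1) ∨ ((p2 ∨ p1) ⊃ ¬p1)) ∧ ¬((p2 ∨ p1) ∧ p1) = 1 ∧ 1/2 = 1/2
p2 ∧ p1 = 1/3 ∧ 1/2 = 1/3
¬(p2 ∧ p1) = ¬1/3 = 2/3
¬¬(p2 ∧ p1) = ¬2/3 = 1/3
¬¬¬(p2 ∧ p1) = ¬1/3 = 2/3
(((p2 ∨ p1) ∨ ((p2 ∨ p1) ⊃ ¬p1)) ∧ ¬((p2 ∨ p1) ∧ p1)) ∧ ¬¬¬(p2 ∧ p1) = 1/2 ∧ 2/3 = 1/2

1/2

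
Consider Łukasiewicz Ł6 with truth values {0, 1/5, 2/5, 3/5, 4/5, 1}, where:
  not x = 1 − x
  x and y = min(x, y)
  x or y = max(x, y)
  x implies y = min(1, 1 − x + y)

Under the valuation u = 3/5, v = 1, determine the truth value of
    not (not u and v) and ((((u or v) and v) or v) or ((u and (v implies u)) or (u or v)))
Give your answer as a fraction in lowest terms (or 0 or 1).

not u = not 3/5 = 2/5
not u and v = 2/5 and 1 = 2/5
not (not u and v) = not 2/5 = 3/5
u or v = 3/5 or 1 = 1
(u or v) and v = 1 and 1 = 1
((u or v) and v) or v = 1 or 1 = 1
v implies u = 1 implies 3/5 = 3/5
u and (v implies u) = 3/5 and 3/5 = 3/5
u or v = 3/5 or 1 = 1
(u and (v implies u)) or (u or v) = 3/5 or 1 = 1
(((u or v) and v) or v) or ((u and (v implies u)) or (u or v)) = 1 or 1 = 1
not (not u and v) and ((((u or v) and v) or v) or ((u and (v implies u)) or (u or v))) = 3/5 and 1 = 3/5

3/5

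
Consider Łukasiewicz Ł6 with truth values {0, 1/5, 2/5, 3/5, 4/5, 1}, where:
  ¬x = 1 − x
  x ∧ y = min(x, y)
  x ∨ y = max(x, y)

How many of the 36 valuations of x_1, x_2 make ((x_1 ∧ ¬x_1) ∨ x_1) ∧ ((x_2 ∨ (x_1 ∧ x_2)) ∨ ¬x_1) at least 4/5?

value 1: 1 assignment (counts)
value 4/5: 3 assignments (counts)
value 3/5: 5 assignments
value 2/5: 11 assignments
value 1/5: 9 assignments
value 0: 7 assignments
So 4 of the 36 assignments meet the threshold.

4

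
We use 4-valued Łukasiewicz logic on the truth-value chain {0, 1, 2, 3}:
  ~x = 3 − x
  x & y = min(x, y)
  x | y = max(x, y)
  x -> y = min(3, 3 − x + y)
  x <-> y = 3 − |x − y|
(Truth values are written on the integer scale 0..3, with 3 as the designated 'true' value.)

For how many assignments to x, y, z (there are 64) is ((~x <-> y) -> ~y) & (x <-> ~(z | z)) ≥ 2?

32

value 3: 9 assignments (counts)
value 2: 23 assignments (counts)
value 1: 21 assignments
value 0: 11 assignments
So 32 of the 64 assignments meet the threshold.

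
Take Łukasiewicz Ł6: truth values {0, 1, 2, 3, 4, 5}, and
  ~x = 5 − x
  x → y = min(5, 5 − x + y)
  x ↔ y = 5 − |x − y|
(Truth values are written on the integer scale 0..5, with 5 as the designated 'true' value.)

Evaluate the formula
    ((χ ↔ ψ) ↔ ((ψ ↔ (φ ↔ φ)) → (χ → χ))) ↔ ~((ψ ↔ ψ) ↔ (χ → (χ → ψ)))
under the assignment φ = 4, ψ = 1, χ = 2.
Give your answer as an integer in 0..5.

1

χ ↔ ψ = 2 ↔ 1 = 4
φ ↔ φ = 4 ↔ 4 = 5
ψ ↔ (φ ↔ φ) = 1 ↔ 5 = 1
χ → χ = 2 → 2 = 5
(ψ ↔ (φ ↔ φ)) → (χ → χ) = 1 → 5 = 5
(χ ↔ ψ) ↔ ((ψ ↔ (φ ↔ φ)) → (χ → χ)) = 4 ↔ 5 = 4
ψ ↔ ψ = 1 ↔ 1 = 5
χ → ψ = 2 → 1 = 4
χ → (χ → ψ) = 2 → 4 = 5
(ψ ↔ ψ) ↔ (χ → (χ → ψ)) = 5 ↔ 5 = 5
~((ψ ↔ ψ) ↔ (χ → (χ → ψ))) = ~5 = 0
((χ ↔ ψ) ↔ ((ψ ↔ (φ ↔ φ)) → (χ → χ))) ↔ ~((ψ ↔ ψ) ↔ (χ → (χ → ψ))) = 4 ↔ 0 = 1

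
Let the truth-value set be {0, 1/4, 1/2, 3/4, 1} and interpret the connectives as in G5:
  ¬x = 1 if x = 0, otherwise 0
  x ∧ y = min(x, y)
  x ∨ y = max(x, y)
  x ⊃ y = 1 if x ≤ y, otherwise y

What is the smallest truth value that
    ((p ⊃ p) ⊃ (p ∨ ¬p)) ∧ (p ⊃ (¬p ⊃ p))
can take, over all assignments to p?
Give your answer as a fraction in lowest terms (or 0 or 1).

Take p = 1/4:
p ⊃ p = 1/4 ⊃ 1/4 = 1
¬p = ¬1/4 = 0
p ∨ ¬p = 1/4 ∨ 0 = 1/4
(p ⊃ p) ⊃ (p ∨ ¬p) = 1 ⊃ 1/4 = 1/4
¬p = ¬1/4 = 0
¬p ⊃ p = 0 ⊃ 1/4 = 1
p ⊃ (¬p ⊃ p) = 1/4 ⊃ 1 = 1
((p ⊃ p) ⊃ (p ∨ ¬p)) ∧ (p ⊃ (¬p ⊃ p)) = 1/4 ∧ 1 = 1/4
No assignment yields a value below 1/4, so this is the minimum.

1/4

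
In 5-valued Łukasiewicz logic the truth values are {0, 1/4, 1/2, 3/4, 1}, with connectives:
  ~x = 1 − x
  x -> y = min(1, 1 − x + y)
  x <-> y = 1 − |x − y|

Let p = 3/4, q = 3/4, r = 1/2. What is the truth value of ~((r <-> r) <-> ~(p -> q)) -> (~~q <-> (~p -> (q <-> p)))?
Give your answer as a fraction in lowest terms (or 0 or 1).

r <-> r = 1/2 <-> 1/2 = 1
p -> q = 3/4 -> 3/4 = 1
~(p -> q) = ~1 = 0
(r <-> r) <-> ~(p -> q) = 1 <-> 0 = 0
~((r <-> r) <-> ~(p -> q)) = ~0 = 1
~q = ~3/4 = 1/4
~~q = ~1/4 = 3/4
~p = ~3/4 = 1/4
q <-> p = 3/4 <-> 3/4 = 1
~p -> (q <-> p) = 1/4 -> 1 = 1
~~q <-> (~p -> (q <-> p)) = 3/4 <-> 1 = 3/4
~((r <-> r) <-> ~(p -> q)) -> (~~q <-> (~p -> (q <-> p))) = 1 -> 3/4 = 3/4

3/4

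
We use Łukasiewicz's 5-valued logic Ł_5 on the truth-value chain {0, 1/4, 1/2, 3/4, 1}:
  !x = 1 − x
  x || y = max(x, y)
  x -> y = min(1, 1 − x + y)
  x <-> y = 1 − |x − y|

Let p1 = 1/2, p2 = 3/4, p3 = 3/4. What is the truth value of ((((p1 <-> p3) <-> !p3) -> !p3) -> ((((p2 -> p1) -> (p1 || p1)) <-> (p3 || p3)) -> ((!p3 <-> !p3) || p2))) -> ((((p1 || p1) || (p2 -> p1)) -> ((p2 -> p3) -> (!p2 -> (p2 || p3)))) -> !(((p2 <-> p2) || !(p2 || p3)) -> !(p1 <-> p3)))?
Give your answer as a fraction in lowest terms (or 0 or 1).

3/4

p1 <-> p3 = 1/2 <-> 3/4 = 3/4
!p3 = !3/4 = 1/4
(p1 <-> p3) <-> !p3 = 3/4 <-> 1/4 = 1/2
!p3 = !3/4 = 1/4
((p1 <-> p3) <-> !p3) -> !p3 = 1/2 -> 1/4 = 3/4
p2 -> p1 = 3/4 -> 1/2 = 3/4
p1 || p1 = 1/2 || 1/2 = 1/2
(p2 -> p1) -> (p1 || p1) = 3/4 -> 1/2 = 3/4
p3 || p3 = 3/4 || 3/4 = 3/4
((p2 -> p1) -> (p1 || p1)) <-> (p3 || p3) = 3/4 <-> 3/4 = 1
!p3 = !3/4 = 1/4
!p3 = !3/4 = 1/4
!p3 <-> !p3 = 1/4 <-> 1/4 = 1
(!p3 <-> !p3) || p2 = 1 || 3/4 = 1
(((p2 -> p1) -> (p1 || p1)) <-> (p3 || p3)) -> ((!p3 <-> !p3) || p2) = 1 -> 1 = 1
(((p1 <-> p3) <-> !p3) -> !p3) -> ((((p2 -> p1) -> (p1 || p1)) <-> (p3 || p3)) -> ((!p3 <-> !p3) || p2)) = 3/4 -> 1 = 1
p1 || p1 = 1/2 || 1/2 = 1/2
p2 -> p1 = 3/4 -> 1/2 = 3/4
(p1 || p1) || (p2 -> p1) = 1/2 || 3/4 = 3/4
p2 -> p3 = 3/4 -> 3/4 = 1
!p2 = !3/4 = 1/4
p2 || p3 = 3/4 || 3/4 = 3/4
!p2 -> (p2 || p3) = 1/4 -> 3/4 = 1
(p2 -> p3) -> (!p2 -> (p2 || p3)) = 1 -> 1 = 1
((p1 || p1) || (p2 -> p1)) -> ((p2 -> p3) -> (!p2 -> (p2 || p3))) = 3/4 -> 1 = 1
p2 <-> p2 = 3/4 <-> 3/4 = 1
p2 || p3 = 3/4 || 3/4 = 3/4
!(p2 || p3) = !3/4 = 1/4
(p2 <-> p2) || !(p2 || p3) = 1 || 1/4 = 1
p1 <-> p3 = 1/2 <-> 3/4 = 3/4
!(p1 <-> p3) = !3/4 = 1/4
((p2 <-> p2) || !(p2 || p3)) -> !(p1 <-> p3) = 1 -> 1/4 = 1/4
!(((p2 <-> p2) || !(p2 || p3)) -> !(p1 <-> p3)) = !1/4 = 3/4
(((p1 || p1) || (p2 -> p1)) -> ((p2 -> p3) -> (!p2 -> (p2 || p3)))) -> !(((p2 <-> p2) || !(p2 || p3)) -> !(p1 <-> p3)) = 1 -> 3/4 = 3/4
((((p1 <-> p3) <-> !p3) -> !p3) -> ((((p2 -> p1) -> (p1 || p1)) <-> (p3 || p3)) -> ((!p3 <-> !p3) || p2))) -> ((((p1 || p1) || (p2 -> p1)) -> ((p2 -> p3) -> (!p2 -> (p2 || p3)))) -> !(((p2 <-> p2) || !(p2 || p3)) -> !(p1 <-> p3))) = 1 -> 3/4 = 3/4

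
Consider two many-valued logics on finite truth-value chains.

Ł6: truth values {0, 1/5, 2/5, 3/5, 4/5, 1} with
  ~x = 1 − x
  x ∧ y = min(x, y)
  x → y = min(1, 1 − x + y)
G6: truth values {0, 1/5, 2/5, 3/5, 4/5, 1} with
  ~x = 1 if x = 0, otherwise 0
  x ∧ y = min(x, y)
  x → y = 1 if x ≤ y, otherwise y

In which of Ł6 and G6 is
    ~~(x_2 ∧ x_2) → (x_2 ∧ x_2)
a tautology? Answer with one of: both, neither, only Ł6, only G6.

only Ł6

In Ł6: every assignment gives 1 — tautology.
In G6: at x_2 = 1/5 the value is 1/5 — not a tautology.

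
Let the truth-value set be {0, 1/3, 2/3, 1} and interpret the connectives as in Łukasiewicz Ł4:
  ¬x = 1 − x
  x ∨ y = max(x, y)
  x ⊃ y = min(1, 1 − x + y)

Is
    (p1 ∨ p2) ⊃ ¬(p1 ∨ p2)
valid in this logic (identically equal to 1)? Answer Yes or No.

No

Counterexample: take p1 = 0, p2 = 2/3.
p1 ∨ p2 = 0 ∨ 2/3 = 2/3
p1 ∨ p2 = 0 ∨ 2/3 = 2/3
¬(p1 ∨ p2) = ¬2/3 = 1/3
(p1 ∨ p2) ⊃ ¬(p1 ∨ p2) = 2/3 ⊃ 1/3 = 2/3
This gives 2/3 ≠ 1.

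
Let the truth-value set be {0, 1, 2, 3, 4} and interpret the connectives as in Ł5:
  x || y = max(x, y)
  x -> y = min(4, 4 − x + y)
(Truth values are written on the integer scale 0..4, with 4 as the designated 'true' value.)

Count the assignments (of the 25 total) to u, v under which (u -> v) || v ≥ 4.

15

value 4: 15 assignments (counts)
value 3: 4 assignments
value 2: 3 assignments
value 1: 2 assignments
value 0: 1 assignment
So 15 of the 25 assignments meet the threshold.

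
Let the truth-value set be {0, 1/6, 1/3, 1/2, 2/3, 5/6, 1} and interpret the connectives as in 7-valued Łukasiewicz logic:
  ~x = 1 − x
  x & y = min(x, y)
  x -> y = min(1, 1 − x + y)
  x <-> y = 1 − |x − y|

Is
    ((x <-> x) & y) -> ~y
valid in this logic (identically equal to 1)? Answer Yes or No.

No

Counterexample: take x = 0, y = 2/3.
x <-> x = 0 <-> 0 = 1
(x <-> x) & y = 1 & 2/3 = 2/3
~y = ~2/3 = 1/3
((x <-> x) & y) -> ~y = 2/3 -> 1/3 = 2/3
This gives 2/3 ≠ 1.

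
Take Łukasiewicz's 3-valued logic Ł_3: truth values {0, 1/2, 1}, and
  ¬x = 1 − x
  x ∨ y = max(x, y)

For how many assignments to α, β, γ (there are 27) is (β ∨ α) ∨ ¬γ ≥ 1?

19

value 1: 19 assignments (counts)
value 1/2: 7 assignments
value 0: 1 assignment
So 19 of the 27 assignments meet the threshold.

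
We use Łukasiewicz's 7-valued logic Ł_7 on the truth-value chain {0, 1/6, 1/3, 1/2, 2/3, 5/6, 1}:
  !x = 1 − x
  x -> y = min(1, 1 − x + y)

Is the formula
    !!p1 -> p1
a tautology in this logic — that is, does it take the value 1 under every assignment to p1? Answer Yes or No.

Yes

p1 = 0 ↦ 1
p1 = 1/6 ↦ 1
p1 = 1/3 ↦ 1
p1 = 1/2 ↦ 1
p1 = 2/3 ↦ 1
p1 = 5/6 ↦ 1
p1 = 1 ↦ 1
Every assignment gives a value ≥ 1.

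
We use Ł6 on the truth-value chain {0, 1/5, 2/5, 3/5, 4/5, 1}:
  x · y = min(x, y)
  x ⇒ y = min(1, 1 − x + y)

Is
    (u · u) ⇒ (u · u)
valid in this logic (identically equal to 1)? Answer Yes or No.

u = 0 ↦ 1
u = 1/5 ↦ 1
u = 2/5 ↦ 1
u = 3/5 ↦ 1
u = 4/5 ↦ 1
u = 1 ↦ 1
Every assignment gives a value ≥ 1.

Yes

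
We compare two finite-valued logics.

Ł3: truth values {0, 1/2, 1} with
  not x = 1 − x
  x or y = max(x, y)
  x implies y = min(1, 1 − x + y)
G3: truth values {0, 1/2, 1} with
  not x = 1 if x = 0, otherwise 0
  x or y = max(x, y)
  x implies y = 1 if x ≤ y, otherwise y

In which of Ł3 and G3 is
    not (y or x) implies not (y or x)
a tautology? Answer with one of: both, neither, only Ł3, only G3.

In Ł3: every assignment gives 1 — tautology.
In G3: every assignment gives 1 — tautology.

both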